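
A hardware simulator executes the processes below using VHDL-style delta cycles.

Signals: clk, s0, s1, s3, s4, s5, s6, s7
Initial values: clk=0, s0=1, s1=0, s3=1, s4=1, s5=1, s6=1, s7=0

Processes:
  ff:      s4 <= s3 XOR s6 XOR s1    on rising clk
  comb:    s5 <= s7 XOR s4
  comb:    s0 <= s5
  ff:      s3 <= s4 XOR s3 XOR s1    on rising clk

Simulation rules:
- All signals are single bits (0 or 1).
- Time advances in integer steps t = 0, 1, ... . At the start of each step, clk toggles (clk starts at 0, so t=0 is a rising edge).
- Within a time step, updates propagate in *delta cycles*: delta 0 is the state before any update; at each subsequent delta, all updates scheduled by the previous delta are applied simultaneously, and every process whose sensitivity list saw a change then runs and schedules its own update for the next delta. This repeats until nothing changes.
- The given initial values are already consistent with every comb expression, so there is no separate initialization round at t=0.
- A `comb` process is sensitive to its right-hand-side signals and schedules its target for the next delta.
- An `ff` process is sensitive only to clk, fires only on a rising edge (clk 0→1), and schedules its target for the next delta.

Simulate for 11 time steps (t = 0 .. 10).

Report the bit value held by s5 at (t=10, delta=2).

[bits: s4,s6,s1,s3,clk,s7,s5,s0]
t=0: Δ0=11010011 Δ1=11011011 Δ2=01001011 Δ3=01001001 Δ4=01001000 | 4Δ
t=1: Δ0=01001000 Δ1=01000000 | 1Δ
t=2: Δ0=01000000 Δ1=01001000 Δ2=11001000 Δ3=11001010 Δ4=11001011 | 4Δ
t=3: Δ0=11001011 Δ1=11000011 | 1Δ
t=4: Δ0=11000011 Δ1=11001011 Δ2=11011011 | 2Δ
t=5: Δ0=11011011 Δ1=11010011 | 1Δ
t=6: Δ0=11010011 Δ1=11011011 Δ2=01001011 Δ3=01001001 Δ4=01001000 | 4Δ
t=7: Δ0=01001000 Δ1=01000000 | 1Δ
t=8: Δ0=01000000 Δ1=01001000 Δ2=11001000 Δ3=11001010 Δ4=11001011 | 4Δ
t=9: Δ0=11001011 Δ1=11000011 | 1Δ
t=10: Δ0=11000011 Δ1=11001011 Δ2=11011011 | 2Δ

1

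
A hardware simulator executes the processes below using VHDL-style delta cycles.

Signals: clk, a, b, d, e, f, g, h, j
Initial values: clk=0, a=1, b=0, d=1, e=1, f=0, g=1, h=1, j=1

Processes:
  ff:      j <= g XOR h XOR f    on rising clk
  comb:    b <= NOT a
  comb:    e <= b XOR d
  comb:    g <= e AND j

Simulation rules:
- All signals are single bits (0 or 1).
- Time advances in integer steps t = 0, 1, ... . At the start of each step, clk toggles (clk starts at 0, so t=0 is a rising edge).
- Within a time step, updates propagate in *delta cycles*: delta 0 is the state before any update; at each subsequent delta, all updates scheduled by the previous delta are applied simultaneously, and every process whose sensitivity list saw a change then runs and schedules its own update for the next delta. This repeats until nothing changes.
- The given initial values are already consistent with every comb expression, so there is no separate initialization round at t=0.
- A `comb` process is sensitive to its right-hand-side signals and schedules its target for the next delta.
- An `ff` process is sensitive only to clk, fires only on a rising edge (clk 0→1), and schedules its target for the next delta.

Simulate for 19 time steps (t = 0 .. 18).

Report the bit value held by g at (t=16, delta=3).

t0.Δ0 a=1 b=0 g=1 j=1 f=0 d=1 h=1 clk=0 e=1
t0.Δ1 a=1 b=0 g=1 j=1 f=0 d=1 h=1 clk=1 e=1
t0.Δ2 a=1 b=0 g=1 j=0 f=0 d=1 h=1 clk=1 e=1
t0.Δ3 a=1 b=0 g=0 j=0 f=0 d=1 h=1 clk=1 e=1
t1.Δ0 a=1 b=0 g=0 j=0 f=0 d=1 h=1 clk=1 e=1
t1.Δ1 a=1 b=0 g=0 j=0 f=0 d=1 h=1 clk=0 e=1
t2.Δ0 a=1 b=0 g=0 j=0 f=0 d=1 h=1 clk=0 e=1
t2.Δ1 a=1 b=0 g=0 j=0 f=0 d=1 h=1 clk=1 e=1
t2.Δ2 a=1 b=0 g=0 j=1 f=0 d=1 h=1 clk=1 e=1
t2.Δ3 a=1 b=0 g=1 j=1 f=0 d=1 h=1 clk=1 e=1
t3.Δ0 a=1 b=0 g=1 j=1 f=0 d=1 h=1 clk=1 e=1
t3.Δ1 a=1 b=0 g=1 j=1 f=0 d=1 h=1 clk=0 e=1
t4.Δ0 a=1 b=0 g=1 j=1 f=0 d=1 h=1 clk=0 e=1
t4.Δ1 a=1 b=0 g=1 j=1 f=0 d=1 h=1 clk=1 e=1
t4.Δ2 a=1 b=0 g=1 j=0 f=0 d=1 h=1 clk=1 e=1
t4.Δ3 a=1 b=0 g=0 j=0 f=0 d=1 h=1 clk=1 e=1
t5.Δ0 a=1 b=0 g=0 j=0 f=0 d=1 h=1 clk=1 e=1
t5.Δ1 a=1 b=0 g=0 j=0 f=0 d=1 h=1 clk=0 e=1
t6.Δ0 a=1 b=0 g=0 j=0 f=0 d=1 h=1 clk=0 e=1
t6.Δ1 a=1 b=0 g=0 j=0 f=0 d=1 h=1 clk=1 e=1
t6.Δ2 a=1 b=0 g=0 j=1 f=0 d=1 h=1 clk=1 e=1
t6.Δ3 a=1 b=0 g=1 j=1 f=0 d=1 h=1 clk=1 e=1
t7.Δ0 a=1 b=0 g=1 j=1 f=0 d=1 h=1 clk=1 e=1
t7.Δ1 a=1 b=0 g=1 j=1 f=0 d=1 h=1 clk=0 e=1
t8.Δ0 a=1 b=0 g=1 j=1 f=0 d=1 h=1 clk=0 e=1
t8.Δ1 a=1 b=0 g=1 j=1 f=0 d=1 h=1 clk=1 e=1
t8.Δ2 a=1 b=0 g=1 j=0 f=0 d=1 h=1 clk=1 e=1
t8.Δ3 a=1 b=0 g=0 j=0 f=0 d=1 h=1 clk=1 e=1
t9.Δ0 a=1 b=0 g=0 j=0 f=0 d=1 h=1 clk=1 e=1
t9.Δ1 a=1 b=0 g=0 j=0 f=0 d=1 h=1 clk=0 e=1
t10.Δ0 a=1 b=0 g=0 j=0 f=0 d=1 h=1 clk=0 e=1
t10.Δ1 a=1 b=0 g=0 j=0 f=0 d=1 h=1 clk=1 e=1
t10.Δ2 a=1 b=0 g=0 j=1 f=0 d=1 h=1 clk=1 e=1
t10.Δ3 a=1 b=0 g=1 j=1 f=0 d=1 h=1 clk=1 e=1
t11.Δ0 a=1 b=0 g=1 j=1 f=0 d=1 h=1 clk=1 e=1
t11.Δ1 a=1 b=0 g=1 j=1 f=0 d=1 h=1 clk=0 e=1
t12.Δ0 a=1 b=0 g=1 j=1 f=0 d=1 h=1 clk=0 e=1
t12.Δ1 a=1 b=0 g=1 j=1 f=0 d=1 h=1 clk=1 e=1
t12.Δ2 a=1 b=0 g=1 j=0 f=0 d=1 h=1 clk=1 e=1
t12.Δ3 a=1 b=0 g=0 j=0 f=0 d=1 h=1 clk=1 e=1
t13.Δ0 a=1 b=0 g=0 j=0 f=0 d=1 h=1 clk=1 e=1
t13.Δ1 a=1 b=0 g=0 j=0 f=0 d=1 h=1 clk=0 e=1
t14.Δ0 a=1 b=0 g=0 j=0 f=0 d=1 h=1 clk=0 e=1
t14.Δ1 a=1 b=0 g=0 j=0 f=0 d=1 h=1 clk=1 e=1
t14.Δ2 a=1 b=0 g=0 j=1 f=0 d=1 h=1 clk=1 e=1
t14.Δ3 a=1 b=0 g=1 j=1 f=0 d=1 h=1 clk=1 e=1
t15.Δ0 a=1 b=0 g=1 j=1 f=0 d=1 h=1 clk=1 e=1
t15.Δ1 a=1 b=0 g=1 j=1 f=0 d=1 h=1 clk=0 e=1
t16.Δ0 a=1 b=0 g=1 j=1 f=0 d=1 h=1 clk=0 e=1
t16.Δ1 a=1 b=0 g=1 j=1 f=0 d=1 h=1 clk=1 e=1
t16.Δ2 a=1 b=0 g=1 j=0 f=0 d=1 h=1 clk=1 e=1
t16.Δ3 a=1 b=0 g=0 j=0 f=0 d=1 h=1 clk=1 e=1
t17.Δ0 a=1 b=0 g=0 j=0 f=0 d=1 h=1 clk=1 e=1
t17.Δ1 a=1 b=0 g=0 j=0 f=0 d=1 h=1 clk=0 e=1
t18.Δ0 a=1 b=0 g=0 j=0 f=0 d=1 h=1 clk=0 e=1
t18.Δ1 a=1 b=0 g=0 j=0 f=0 d=1 h=1 clk=1 e=1
t18.Δ2 a=1 b=0 g=0 j=1 f=0 d=1 h=1 clk=1 e=1
t18.Δ3 a=1 b=0 g=1 j=1 f=0 d=1 h=1 clk=1 e=1

0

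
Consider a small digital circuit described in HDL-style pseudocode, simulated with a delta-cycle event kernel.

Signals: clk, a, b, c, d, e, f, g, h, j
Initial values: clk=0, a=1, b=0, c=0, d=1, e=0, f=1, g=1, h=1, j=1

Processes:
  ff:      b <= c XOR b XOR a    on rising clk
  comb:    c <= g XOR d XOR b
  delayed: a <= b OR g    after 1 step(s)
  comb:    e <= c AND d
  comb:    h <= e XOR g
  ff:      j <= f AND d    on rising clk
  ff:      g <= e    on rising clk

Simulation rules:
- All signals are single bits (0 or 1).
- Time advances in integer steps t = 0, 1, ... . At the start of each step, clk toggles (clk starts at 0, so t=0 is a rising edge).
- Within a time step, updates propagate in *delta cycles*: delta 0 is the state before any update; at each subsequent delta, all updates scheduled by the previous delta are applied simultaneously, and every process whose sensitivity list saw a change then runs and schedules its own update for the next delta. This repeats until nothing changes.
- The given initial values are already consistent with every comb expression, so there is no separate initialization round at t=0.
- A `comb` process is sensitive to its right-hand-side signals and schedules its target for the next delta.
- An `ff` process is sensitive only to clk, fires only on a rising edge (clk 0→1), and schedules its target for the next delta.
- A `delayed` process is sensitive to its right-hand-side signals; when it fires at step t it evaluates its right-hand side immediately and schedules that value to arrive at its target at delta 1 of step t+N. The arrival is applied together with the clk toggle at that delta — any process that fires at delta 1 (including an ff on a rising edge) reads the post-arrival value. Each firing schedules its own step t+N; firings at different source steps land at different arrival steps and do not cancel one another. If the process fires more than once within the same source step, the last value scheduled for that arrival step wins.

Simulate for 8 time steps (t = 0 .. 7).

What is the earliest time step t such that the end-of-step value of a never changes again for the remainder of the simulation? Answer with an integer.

5

[bits: d,h,e,clk,a,g,j,c,f,b]
t=0: Δ0=1100111010 Δ1=1101111010 Δ2=1101101011 Δ3=1001101011 | 3Δ
t=1: Δ0=1001101011 Δ1=1000101011 | 1Δ
t=2: Δ0=1000101011 Δ1=1001101011 Δ2=1001101010 Δ3=1001101110 Δ4=1011101110 Δ5=1111101110 | 5Δ
t=3: Δ0=1111101110 Δ1=1110001110 | 1Δ
t=4: Δ0=1110001110 Δ1=1111001110 Δ2=1111011111 Δ3=1011011111 | 3Δ
t=5: Δ0=1011011111 Δ1=1010111111 | 1Δ
t=6: Δ0=1010111111 Δ1=1011111111 | 1Δ
t=7: Δ0=1011111111 Δ1=1010111111 | 1Δ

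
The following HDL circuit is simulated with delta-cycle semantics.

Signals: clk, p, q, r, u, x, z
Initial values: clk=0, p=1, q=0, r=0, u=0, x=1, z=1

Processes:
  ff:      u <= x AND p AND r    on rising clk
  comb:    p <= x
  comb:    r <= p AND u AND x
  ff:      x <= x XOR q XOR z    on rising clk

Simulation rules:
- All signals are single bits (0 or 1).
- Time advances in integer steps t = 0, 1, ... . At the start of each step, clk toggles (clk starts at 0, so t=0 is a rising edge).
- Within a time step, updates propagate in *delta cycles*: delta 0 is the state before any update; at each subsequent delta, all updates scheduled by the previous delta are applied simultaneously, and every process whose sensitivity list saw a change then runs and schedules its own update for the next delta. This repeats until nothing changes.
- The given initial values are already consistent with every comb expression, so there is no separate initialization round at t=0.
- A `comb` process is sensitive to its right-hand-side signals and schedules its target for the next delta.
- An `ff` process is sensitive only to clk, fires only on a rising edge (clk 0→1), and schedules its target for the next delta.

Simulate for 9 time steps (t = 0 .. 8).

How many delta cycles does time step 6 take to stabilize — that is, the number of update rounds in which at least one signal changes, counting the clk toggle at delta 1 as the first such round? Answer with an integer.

[bits: x,clk,r,p,q,z,u]
t=0: Δ0=1001010 Δ1=1101010 Δ2=0101010 Δ3=0100010 | 3Δ
t=1: Δ0=0100010 Δ1=0000010 | 1Δ
t=2: Δ0=0000010 Δ1=0100010 Δ2=1100010 Δ3=1101010 | 3Δ
t=3: Δ0=1101010 Δ1=1001010 | 1Δ
t=4: Δ0=1001010 Δ1=1101010 Δ2=0101010 Δ3=0100010 | 3Δ
t=5: Δ0=0100010 Δ1=0000010 | 1Δ
t=6: Δ0=0000010 Δ1=0100010 Δ2=1100010 Δ3=1101010 | 3Δ
t=7: Δ0=1101010 Δ1=1001010 | 1Δ
t=8: Δ0=1001010 Δ1=1101010 Δ2=0101010 Δ3=0100010 | 3Δ

3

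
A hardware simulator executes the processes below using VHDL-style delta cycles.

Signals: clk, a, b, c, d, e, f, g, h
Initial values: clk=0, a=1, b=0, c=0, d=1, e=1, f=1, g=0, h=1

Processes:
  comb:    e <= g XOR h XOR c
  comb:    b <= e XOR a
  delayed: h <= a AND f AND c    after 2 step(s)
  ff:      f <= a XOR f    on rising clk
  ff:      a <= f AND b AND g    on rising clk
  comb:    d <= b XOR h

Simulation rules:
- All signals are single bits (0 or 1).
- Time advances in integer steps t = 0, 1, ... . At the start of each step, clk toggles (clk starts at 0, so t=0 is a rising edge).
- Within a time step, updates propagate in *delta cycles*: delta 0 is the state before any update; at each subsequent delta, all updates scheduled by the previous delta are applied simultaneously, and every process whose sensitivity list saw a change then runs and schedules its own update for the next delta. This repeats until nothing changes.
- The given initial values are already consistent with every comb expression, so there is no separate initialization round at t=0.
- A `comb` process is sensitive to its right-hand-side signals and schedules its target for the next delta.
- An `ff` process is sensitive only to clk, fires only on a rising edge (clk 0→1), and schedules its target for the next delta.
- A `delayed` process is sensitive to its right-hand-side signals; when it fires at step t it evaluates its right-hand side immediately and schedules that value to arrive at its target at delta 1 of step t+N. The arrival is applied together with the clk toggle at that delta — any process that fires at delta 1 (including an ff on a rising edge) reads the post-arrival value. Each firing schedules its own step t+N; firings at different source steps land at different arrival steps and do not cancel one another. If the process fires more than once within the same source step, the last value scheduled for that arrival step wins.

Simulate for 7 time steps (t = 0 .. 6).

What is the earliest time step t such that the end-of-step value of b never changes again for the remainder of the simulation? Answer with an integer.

2

t0.Δ0 c=0 a=1 f=1 d=1 g=0 clk=0 h=1 b=0 e=1
t0.Δ1 c=0 a=1 f=1 d=1 g=0 clk=1 h=1 b=0 e=1
t0.Δ2 c=0 a=0 f=0 d=1 g=0 clk=1 h=1 b=0 e=1
t0.Δ3 c=0 a=0 f=0 d=1 g=0 clk=1 h=1 b=1 e=1
t0.Δ4 c=0 a=0 f=0 d=0 g=0 clk=1 h=1 b=1 e=1
t1.Δ0 c=0 a=0 f=0 d=0 g=0 clk=1 h=1 b=1 e=1
t1.Δ1 c=0 a=0 f=0 d=0 g=0 clk=0 h=1 b=1 e=1
t2.Δ0 c=0 a=0 f=0 d=0 g=0 clk=0 h=1 b=1 e=1
t2.Δ1 c=0 a=0 f=0 d=0 g=0 clk=1 h=0 b=1 e=1
t2.Δ2 c=0 a=0 f=0 d=1 g=0 clk=1 h=0 b=1 e=0
t2.Δ3 c=0 a=0 f=0 d=1 g=0 clk=1 h=0 b=0 e=0
t2.Δ4 c=0 a=0 f=0 d=0 g=0 clk=1 h=0 b=0 e=0
t3.Δ0 c=0 a=0 f=0 d=0 g=0 clk=1 h=0 b=0 e=0
t3.Δ1 c=0 a=0 f=0 d=0 g=0 clk=0 h=0 b=0 e=0
t4.Δ0 c=0 a=0 f=0 d=0 g=0 clk=0 h=0 b=0 e=0
t4.Δ1 c=0 a=0 f=0 d=0 g=0 clk=1 h=0 b=0 e=0
t5.Δ0 c=0 a=0 f=0 d=0 g=0 clk=1 h=0 b=0 e=0
t5.Δ1 c=0 a=0 f=0 d=0 g=0 clk=0 h=0 b=0 e=0
t6.Δ0 c=0 a=0 f=0 d=0 g=0 clk=0 h=0 b=0 e=0
t6.Δ1 c=0 a=0 f=0 d=0 g=0 clk=1 h=0 b=0 e=0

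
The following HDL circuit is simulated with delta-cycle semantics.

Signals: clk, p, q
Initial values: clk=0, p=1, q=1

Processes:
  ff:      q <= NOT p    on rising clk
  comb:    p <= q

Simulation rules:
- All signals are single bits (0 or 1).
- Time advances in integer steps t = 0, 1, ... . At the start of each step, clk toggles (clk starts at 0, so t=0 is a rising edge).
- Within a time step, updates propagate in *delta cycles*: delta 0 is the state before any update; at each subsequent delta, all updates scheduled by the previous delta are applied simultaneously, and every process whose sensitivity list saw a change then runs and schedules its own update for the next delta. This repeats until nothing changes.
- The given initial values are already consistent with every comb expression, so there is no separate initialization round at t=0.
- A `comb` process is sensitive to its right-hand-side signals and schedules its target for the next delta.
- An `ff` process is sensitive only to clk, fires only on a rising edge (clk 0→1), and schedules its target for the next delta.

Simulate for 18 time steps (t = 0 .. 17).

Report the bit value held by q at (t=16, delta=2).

0

t0.Δ0 clk=0 q=1 p=1
t0.Δ1 clk=1 q=1 p=1
t0.Δ2 clk=1 q=0 p=1
t0.Δ3 clk=1 q=0 p=0
t1.Δ0 clk=1 q=0 p=0
t1.Δ1 clk=0 q=0 p=0
t2.Δ0 clk=0 q=0 p=0
t2.Δ1 clk=1 q=0 p=0
t2.Δ2 clk=1 q=1 p=0
t2.Δ3 clk=1 q=1 p=1
t3.Δ0 clk=1 q=1 p=1
t3.Δ1 clk=0 q=1 p=1
t4.Δ0 clk=0 q=1 p=1
t4.Δ1 clk=1 q=1 p=1
t4.Δ2 clk=1 q=0 p=1
t4.Δ3 clk=1 q=0 p=0
t5.Δ0 clk=1 q=0 p=0
t5.Δ1 clk=0 q=0 p=0
t6.Δ0 clk=0 q=0 p=0
t6.Δ1 clk=1 q=0 p=0
t6.Δ2 clk=1 q=1 p=0
t6.Δ3 clk=1 q=1 p=1
t7.Δ0 clk=1 q=1 p=1
t7.Δ1 clk=0 q=1 p=1
t8.Δ0 clk=0 q=1 p=1
t8.Δ1 clk=1 q=1 p=1
t8.Δ2 clk=1 q=0 p=1
t8.Δ3 clk=1 q=0 p=0
t9.Δ0 clk=1 q=0 p=0
t9.Δ1 clk=0 q=0 p=0
t10.Δ0 clk=0 q=0 p=0
t10.Δ1 clk=1 q=0 p=0
t10.Δ2 clk=1 q=1 p=0
t10.Δ3 clk=1 q=1 p=1
t11.Δ0 clk=1 q=1 p=1
t11.Δ1 clk=0 q=1 p=1
t12.Δ0 clk=0 q=1 p=1
t12.Δ1 clk=1 q=1 p=1
t12.Δ2 clk=1 q=0 p=1
t12.Δ3 clk=1 q=0 p=0
t13.Δ0 clk=1 q=0 p=0
t13.Δ1 clk=0 q=0 p=0
t14.Δ0 clk=0 q=0 p=0
t14.Δ1 clk=1 q=0 p=0
t14.Δ2 clk=1 q=1 p=0
t14.Δ3 clk=1 q=1 p=1
t15.Δ0 clk=1 q=1 p=1
t15.Δ1 clk=0 q=1 p=1
t16.Δ0 clk=0 q=1 p=1
t16.Δ1 clk=1 q=1 p=1
t16.Δ2 clk=1 q=0 p=1
t16.Δ3 clk=1 q=0 p=0
t17.Δ0 clk=1 q=0 p=0
t17.Δ1 clk=0 q=0 p=0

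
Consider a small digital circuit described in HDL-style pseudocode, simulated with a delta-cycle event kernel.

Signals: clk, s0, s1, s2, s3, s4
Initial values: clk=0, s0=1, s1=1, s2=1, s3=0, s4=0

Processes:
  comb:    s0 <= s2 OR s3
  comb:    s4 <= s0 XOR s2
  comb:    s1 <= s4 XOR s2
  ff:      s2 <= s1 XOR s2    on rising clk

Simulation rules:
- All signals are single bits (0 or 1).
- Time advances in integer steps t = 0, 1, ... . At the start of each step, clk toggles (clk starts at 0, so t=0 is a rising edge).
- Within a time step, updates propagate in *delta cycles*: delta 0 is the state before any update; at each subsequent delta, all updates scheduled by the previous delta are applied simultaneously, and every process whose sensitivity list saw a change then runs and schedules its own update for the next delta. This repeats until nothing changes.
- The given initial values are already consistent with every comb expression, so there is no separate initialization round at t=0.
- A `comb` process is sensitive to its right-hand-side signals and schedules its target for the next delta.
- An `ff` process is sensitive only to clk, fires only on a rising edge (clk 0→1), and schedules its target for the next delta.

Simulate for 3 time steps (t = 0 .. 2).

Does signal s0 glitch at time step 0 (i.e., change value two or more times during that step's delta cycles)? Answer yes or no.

t0.Δ0 s4=0 s2=1 s3=0 s1=1 clk=0 s0=1
t0.Δ1 s4=0 s2=1 s3=0 s1=1 clk=1 s0=1
t0.Δ2 s4=0 s2=0 s3=0 s1=1 clk=1 s0=1
t0.Δ3 s4=1 s2=0 s3=0 s1=0 clk=1 s0=0
t0.Δ4 s4=0 s2=0 s3=0 s1=1 clk=1 s0=0
t0.Δ5 s4=0 s2=0 s3=0 s1=0 clk=1 s0=0
t1.Δ0 s4=0 s2=0 s3=0 s1=0 clk=1 s0=0
t1.Δ1 s4=0 s2=0 s3=0 s1=0 clk=0 s0=0
t2.Δ0 s4=0 s2=0 s3=0 s1=0 clk=0 s0=0
t2.Δ1 s4=0 s2=0 s3=0 s1=0 clk=1 s0=0

no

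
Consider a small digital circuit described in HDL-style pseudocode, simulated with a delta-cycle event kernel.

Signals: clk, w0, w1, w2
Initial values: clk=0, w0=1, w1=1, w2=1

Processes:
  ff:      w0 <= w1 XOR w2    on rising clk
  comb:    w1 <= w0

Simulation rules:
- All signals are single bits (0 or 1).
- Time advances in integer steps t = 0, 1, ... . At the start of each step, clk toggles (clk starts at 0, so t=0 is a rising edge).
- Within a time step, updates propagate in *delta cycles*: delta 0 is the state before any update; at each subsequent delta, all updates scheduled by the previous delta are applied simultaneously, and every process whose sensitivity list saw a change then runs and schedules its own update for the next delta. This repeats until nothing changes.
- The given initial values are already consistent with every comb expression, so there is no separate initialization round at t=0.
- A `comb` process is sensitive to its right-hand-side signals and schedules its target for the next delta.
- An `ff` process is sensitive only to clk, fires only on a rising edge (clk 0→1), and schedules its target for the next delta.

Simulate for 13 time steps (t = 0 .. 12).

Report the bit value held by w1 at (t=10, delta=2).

0

t0.Δ0 w1=1 w0=1 clk=0 w2=1
t0.Δ1 w1=1 w0=1 clk=1 w2=1
t0.Δ2 w1=1 w0=0 clk=1 w2=1
t0.Δ3 w1=0 w0=0 clk=1 w2=1
t1.Δ0 w1=0 w0=0 clk=1 w2=1
t1.Δ1 w1=0 w0=0 clk=0 w2=1
t2.Δ0 w1=0 w0=0 clk=0 w2=1
t2.Δ1 w1=0 w0=0 clk=1 w2=1
t2.Δ2 w1=0 w0=1 clk=1 w2=1
t2.Δ3 w1=1 w0=1 clk=1 w2=1
t3.Δ0 w1=1 w0=1 clk=1 w2=1
t3.Δ1 w1=1 w0=1 clk=0 w2=1
t4.Δ0 w1=1 w0=1 clk=0 w2=1
t4.Δ1 w1=1 w0=1 clk=1 w2=1
t4.Δ2 w1=1 w0=0 clk=1 w2=1
t4.Δ3 w1=0 w0=0 clk=1 w2=1
t5.Δ0 w1=0 w0=0 clk=1 w2=1
t5.Δ1 w1=0 w0=0 clk=0 w2=1
t6.Δ0 w1=0 w0=0 clk=0 w2=1
t6.Δ1 w1=0 w0=0 clk=1 w2=1
t6.Δ2 w1=0 w0=1 clk=1 w2=1
t6.Δ3 w1=1 w0=1 clk=1 w2=1
t7.Δ0 w1=1 w0=1 clk=1 w2=1
t7.Δ1 w1=1 w0=1 clk=0 w2=1
t8.Δ0 w1=1 w0=1 clk=0 w2=1
t8.Δ1 w1=1 w0=1 clk=1 w2=1
t8.Δ2 w1=1 w0=0 clk=1 w2=1
t8.Δ3 w1=0 w0=0 clk=1 w2=1
t9.Δ0 w1=0 w0=0 clk=1 w2=1
t9.Δ1 w1=0 w0=0 clk=0 w2=1
t10.Δ0 w1=0 w0=0 clk=0 w2=1
t10.Δ1 w1=0 w0=0 clk=1 w2=1
t10.Δ2 w1=0 w0=1 clk=1 w2=1
t10.Δ3 w1=1 w0=1 clk=1 w2=1
t11.Δ0 w1=1 w0=1 clk=1 w2=1
t11.Δ1 w1=1 w0=1 clk=0 w2=1
t12.Δ0 w1=1 w0=1 clk=0 w2=1
t12.Δ1 w1=1 w0=1 clk=1 w2=1
t12.Δ2 w1=1 w0=0 clk=1 w2=1
t12.Δ3 w1=0 w0=0 clk=1 w2=1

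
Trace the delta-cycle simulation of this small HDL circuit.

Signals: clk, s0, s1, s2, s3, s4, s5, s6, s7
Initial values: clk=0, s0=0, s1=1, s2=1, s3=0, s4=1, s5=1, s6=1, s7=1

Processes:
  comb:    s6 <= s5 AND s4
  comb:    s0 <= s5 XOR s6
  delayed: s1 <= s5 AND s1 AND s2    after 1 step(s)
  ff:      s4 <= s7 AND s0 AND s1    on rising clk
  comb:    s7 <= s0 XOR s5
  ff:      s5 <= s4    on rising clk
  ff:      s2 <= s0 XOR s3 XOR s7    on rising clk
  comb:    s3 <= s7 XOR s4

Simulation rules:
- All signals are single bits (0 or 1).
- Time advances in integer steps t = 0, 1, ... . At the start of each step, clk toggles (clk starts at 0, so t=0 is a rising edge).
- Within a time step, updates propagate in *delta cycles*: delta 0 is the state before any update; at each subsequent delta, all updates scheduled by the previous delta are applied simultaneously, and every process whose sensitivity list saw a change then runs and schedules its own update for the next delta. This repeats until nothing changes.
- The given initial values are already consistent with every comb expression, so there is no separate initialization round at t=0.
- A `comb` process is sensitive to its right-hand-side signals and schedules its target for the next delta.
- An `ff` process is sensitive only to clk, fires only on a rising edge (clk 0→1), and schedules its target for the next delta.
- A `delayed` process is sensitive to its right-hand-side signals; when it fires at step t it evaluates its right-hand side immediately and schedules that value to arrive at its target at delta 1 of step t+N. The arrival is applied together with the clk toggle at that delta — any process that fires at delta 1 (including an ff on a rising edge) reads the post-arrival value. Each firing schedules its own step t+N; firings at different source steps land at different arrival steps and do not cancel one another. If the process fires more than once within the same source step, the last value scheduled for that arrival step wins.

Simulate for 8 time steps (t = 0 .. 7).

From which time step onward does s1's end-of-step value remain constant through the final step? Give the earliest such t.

t=0 Δ0: s0=0 s7=1 s3=0 s6=1 clk=0 s1=1 s2=1 s5=1 s4=1
  Δ1: clk:0→1
  Δ2: s4:1→0
  Δ3: s3:0→1, s6:1→0
  Δ4: s0:0→1
  Δ5: s7:1→0
  Δ6: s3:1→0
  (6Δ to stable)
t=1 Δ0: s0=1 s7=0 s3=0 s6=0 clk=1 s1=1 s2=1 s5=1 s4=0
  Δ1: clk:1→0
  (1Δ to stable)
t=2 Δ0: s0=1 s7=0 s3=0 s6=0 clk=0 s1=1 s2=1 s5=1 s4=0
  Δ1: clk:0→1
  Δ2: s5:1→0
  Δ3: s0:1→0, s7:0→1
  Δ4: s7:1→0, s3:0→1
  Δ5: s3:1→0
  (5Δ to stable)
t=3 Δ0: s0=0 s7=0 s3=0 s6=0 clk=1 s1=1 s2=1 s5=0 s4=0
  Δ1: clk:1→0, s1:1→0
  (1Δ to stable)
t=4 Δ0: s0=0 s7=0 s3=0 s6=0 clk=0 s1=0 s2=1 s5=0 s4=0
  Δ1: clk:0→1
  Δ2: s2:1→0
  (2Δ to stable)
t=5 Δ0: s0=0 s7=0 s3=0 s6=0 clk=1 s1=0 s2=0 s5=0 s4=0
  Δ1: clk:1→0
  (1Δ to stable)
t=6 Δ0: s0=0 s7=0 s3=0 s6=0 clk=0 s1=0 s2=0 s5=0 s4=0
  Δ1: clk:0→1
  (1Δ to stable)
t=7 Δ0: s0=0 s7=0 s3=0 s6=0 clk=1 s1=0 s2=0 s5=0 s4=0
  Δ1: clk:1→0
  (1Δ to stable)

3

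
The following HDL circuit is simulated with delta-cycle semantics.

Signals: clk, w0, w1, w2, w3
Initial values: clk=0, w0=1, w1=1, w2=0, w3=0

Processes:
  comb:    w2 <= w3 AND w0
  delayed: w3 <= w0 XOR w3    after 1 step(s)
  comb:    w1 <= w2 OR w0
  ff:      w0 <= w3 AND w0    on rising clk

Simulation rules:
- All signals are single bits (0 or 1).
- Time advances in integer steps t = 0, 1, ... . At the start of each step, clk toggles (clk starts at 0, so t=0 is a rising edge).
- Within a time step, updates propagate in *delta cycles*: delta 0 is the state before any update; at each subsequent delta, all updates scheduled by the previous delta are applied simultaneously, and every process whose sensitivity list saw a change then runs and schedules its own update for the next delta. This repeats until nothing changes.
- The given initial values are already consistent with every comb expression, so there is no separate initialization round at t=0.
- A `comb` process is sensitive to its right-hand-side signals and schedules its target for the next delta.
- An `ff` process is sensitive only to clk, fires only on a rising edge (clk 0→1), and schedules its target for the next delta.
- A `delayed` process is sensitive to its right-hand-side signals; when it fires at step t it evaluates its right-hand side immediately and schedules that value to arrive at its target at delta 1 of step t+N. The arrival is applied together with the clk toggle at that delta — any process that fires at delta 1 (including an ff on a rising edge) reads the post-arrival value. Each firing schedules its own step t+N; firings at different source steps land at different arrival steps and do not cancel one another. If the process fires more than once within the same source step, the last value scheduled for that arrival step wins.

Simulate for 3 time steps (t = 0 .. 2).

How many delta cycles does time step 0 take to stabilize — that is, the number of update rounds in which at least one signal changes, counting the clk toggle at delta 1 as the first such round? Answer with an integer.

3

t=0 Δ0: w1=1 w3=0 w2=0 w0=1 clk=0
  Δ1: clk:0→1
  Δ2: w0:1→0
  Δ3: w1:1→0
  (3Δ to stable)
t=1 Δ0: w1=0 w3=0 w2=0 w0=0 clk=1
  Δ1: clk:1→0
  (1Δ to stable)
t=2 Δ0: w1=0 w3=0 w2=0 w0=0 clk=0
  Δ1: clk:0→1
  (1Δ to stable)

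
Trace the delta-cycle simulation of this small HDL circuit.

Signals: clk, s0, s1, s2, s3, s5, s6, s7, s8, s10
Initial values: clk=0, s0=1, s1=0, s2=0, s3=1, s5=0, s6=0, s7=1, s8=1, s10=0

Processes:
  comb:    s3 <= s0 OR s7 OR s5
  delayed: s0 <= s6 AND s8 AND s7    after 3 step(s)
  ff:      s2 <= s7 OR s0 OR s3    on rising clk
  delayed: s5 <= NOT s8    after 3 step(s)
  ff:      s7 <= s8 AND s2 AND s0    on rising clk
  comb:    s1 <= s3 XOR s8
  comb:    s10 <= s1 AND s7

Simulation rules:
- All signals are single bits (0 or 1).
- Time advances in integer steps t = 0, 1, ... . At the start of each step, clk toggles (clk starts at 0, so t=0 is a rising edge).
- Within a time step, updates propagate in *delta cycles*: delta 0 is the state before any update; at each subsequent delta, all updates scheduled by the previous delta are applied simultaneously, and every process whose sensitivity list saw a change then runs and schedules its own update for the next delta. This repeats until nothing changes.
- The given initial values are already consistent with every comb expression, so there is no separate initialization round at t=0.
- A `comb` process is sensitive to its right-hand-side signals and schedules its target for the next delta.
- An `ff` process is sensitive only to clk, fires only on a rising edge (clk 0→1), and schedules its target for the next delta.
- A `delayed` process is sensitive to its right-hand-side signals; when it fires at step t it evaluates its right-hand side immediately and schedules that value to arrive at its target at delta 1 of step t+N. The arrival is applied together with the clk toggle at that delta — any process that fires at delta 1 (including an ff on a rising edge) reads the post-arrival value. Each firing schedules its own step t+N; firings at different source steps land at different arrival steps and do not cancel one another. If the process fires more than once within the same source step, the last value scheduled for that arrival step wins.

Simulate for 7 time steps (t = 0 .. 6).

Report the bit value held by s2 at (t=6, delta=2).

0

[bits: clk,s1,s2,s8,s7,s6,s5,s10,s3,s0]
t=0: Δ0=0001100011 Δ1=1001100011 Δ2=1011000011 | 2Δ
t=1: Δ0=1011000011 Δ1=0011000011 | 1Δ
t=2: Δ0=0011000011 Δ1=1011000011 Δ2=1011100011 | 2Δ
t=3: Δ0=1011100011 Δ1=0011100010 | 1Δ
t=4: Δ0=0011100010 Δ1=1011100010 Δ2=1011000010 Δ3=1011000000 Δ4=1111000000 | 4Δ
t=5: Δ0=1111000000 Δ1=0111000000 | 1Δ
t=6: Δ0=0111000000 Δ1=1111000000 Δ2=1101000000 | 2Δ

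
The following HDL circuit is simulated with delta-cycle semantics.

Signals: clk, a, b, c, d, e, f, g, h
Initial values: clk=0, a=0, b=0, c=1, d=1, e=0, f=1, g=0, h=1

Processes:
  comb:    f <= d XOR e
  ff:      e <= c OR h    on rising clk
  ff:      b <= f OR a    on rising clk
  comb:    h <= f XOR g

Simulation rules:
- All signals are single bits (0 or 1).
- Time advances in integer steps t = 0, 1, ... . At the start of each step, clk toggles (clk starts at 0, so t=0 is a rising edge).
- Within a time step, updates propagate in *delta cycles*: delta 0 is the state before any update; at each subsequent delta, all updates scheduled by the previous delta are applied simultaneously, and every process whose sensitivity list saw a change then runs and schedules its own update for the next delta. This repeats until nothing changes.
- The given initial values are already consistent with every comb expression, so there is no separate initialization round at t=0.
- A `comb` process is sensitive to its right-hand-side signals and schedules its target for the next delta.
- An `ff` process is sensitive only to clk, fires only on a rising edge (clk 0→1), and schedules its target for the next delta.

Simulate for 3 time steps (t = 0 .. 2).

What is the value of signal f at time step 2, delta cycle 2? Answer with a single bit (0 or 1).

0

[bits: d,e,g,h,c,b,clk,f,a]
t=0: Δ0=100110010 Δ1=100110110 Δ2=110111110 Δ3=110111100 Δ4=110011100 | 4Δ
t=1: Δ0=110011100 Δ1=110011000 | 1Δ
t=2: Δ0=110011000 Δ1=110011100 Δ2=110010100 | 2Δ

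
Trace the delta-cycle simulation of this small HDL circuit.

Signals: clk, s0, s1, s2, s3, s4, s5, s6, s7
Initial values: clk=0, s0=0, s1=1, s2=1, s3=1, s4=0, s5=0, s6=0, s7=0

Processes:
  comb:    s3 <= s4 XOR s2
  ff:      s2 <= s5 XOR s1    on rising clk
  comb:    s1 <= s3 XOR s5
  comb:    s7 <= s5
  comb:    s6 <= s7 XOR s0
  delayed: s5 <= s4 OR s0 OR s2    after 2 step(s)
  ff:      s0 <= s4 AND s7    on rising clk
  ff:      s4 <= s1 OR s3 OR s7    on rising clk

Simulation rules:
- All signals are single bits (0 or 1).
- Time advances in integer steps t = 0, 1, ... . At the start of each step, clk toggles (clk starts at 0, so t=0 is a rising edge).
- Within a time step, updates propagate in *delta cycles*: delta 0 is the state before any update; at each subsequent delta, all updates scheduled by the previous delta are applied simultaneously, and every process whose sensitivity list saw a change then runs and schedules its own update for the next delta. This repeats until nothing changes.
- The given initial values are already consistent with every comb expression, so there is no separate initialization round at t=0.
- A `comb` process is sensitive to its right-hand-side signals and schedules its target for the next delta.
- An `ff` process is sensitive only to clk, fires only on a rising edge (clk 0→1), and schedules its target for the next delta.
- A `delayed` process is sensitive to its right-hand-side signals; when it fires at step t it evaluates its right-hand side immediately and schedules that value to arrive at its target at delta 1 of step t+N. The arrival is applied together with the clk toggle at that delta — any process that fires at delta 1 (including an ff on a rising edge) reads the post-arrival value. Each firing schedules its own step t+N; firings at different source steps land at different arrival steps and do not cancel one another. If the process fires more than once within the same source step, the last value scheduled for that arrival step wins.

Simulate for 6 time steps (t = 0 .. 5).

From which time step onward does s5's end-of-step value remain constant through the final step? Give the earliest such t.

2

t0.Δ0 s6=0 s3=1 s1=1 clk=0 s4=0 s2=1 s5=0 s0=0 s7=0
t0.Δ1 s6=0 s3=1 s1=1 clk=1 s4=0 s2=1 s5=0 s0=0 s7=0
t0.Δ2 s6=0 s3=1 s1=1 clk=1 s4=1 s2=1 s5=0 s0=0 s7=0
t0.Δ3 s6=0 s3=0 s1=1 clk=1 s4=1 s2=1 s5=0 s0=0 s7=0
t0.Δ4 s6=0 s3=0 s1=0 clk=1 s4=1 s2=1 s5=0 s0=0 s7=0
t1.Δ0 s6=0 s3=0 s1=0 clk=1 s4=1 s2=1 s5=0 s0=0 s7=0
t1.Δ1 s6=0 s3=0 s1=0 clk=0 s4=1 s2=1 s5=0 s0=0 s7=0
t2.Δ0 s6=0 s3=0 s1=0 clk=0 s4=1 s2=1 s5=0 s0=0 s7=0
t2.Δ1 s6=0 s3=0 s1=0 clk=1 s4=1 s2=1 s5=1 s0=0 s7=0
t2.Δ2 s6=0 s3=0 s1=1 clk=1 s4=0 s2=1 s5=1 s0=0 s7=1
t2.Δ3 s6=1 s3=1 s1=1 clk=1 s4=0 s2=1 s5=1 s0=0 s7=1
t2.Δ4 s6=1 s3=1 s1=0 clk=1 s4=0 s2=1 s5=1 s0=0 s7=1
t3.Δ0 s6=1 s3=1 s1=0 clk=1 s4=0 s2=1 s5=1 s0=0 s7=1
t3.Δ1 s6=1 s3=1 s1=0 clk=0 s4=0 s2=1 s5=1 s0=0 s7=1
t4.Δ0 s6=1 s3=1 s1=0 clk=0 s4=0 s2=1 s5=1 s0=0 s7=1
t4.Δ1 s6=1 s3=1 s1=0 clk=1 s4=0 s2=1 s5=1 s0=0 s7=1
t4.Δ2 s6=1 s3=1 s1=0 clk=1 s4=1 s2=1 s5=1 s0=0 s7=1
t4.Δ3 s6=1 s3=0 s1=0 clk=1 s4=1 s2=1 s5=1 s0=0 s7=1
t4.Δ4 s6=1 s3=0 s1=1 clk=1 s4=1 s2=1 s5=1 s0=0 s7=1
t5.Δ0 s6=1 s3=0 s1=1 clk=1 s4=1 s2=1 s5=1 s0=0 s7=1
t5.Δ1 s6=1 s3=0 s1=1 clk=0 s4=1 s2=1 s5=1 s0=0 s7=1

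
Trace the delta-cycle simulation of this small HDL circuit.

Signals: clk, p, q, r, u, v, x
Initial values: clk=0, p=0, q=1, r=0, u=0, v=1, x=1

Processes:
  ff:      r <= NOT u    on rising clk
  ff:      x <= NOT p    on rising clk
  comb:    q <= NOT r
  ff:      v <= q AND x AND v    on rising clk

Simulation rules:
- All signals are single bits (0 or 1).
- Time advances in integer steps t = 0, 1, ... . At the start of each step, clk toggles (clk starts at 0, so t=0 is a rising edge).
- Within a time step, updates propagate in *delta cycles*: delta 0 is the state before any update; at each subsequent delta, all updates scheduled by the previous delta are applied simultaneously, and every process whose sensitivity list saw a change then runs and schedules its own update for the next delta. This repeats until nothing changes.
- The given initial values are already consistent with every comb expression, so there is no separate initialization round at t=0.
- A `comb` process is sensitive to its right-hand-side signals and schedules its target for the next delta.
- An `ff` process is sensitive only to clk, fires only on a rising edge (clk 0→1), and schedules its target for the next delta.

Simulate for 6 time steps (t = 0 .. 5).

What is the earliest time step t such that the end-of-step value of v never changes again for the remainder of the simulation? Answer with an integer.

t=0 Δ0: v=1 clk=0 p=0 x=1 u=0 q=1 r=0
  Δ1: clk:0→1
  Δ2: r:0→1
  Δ3: q:1→0
  (3Δ to stable)
t=1 Δ0: v=1 clk=1 p=0 x=1 u=0 q=0 r=1
  Δ1: clk:1→0
  (1Δ to stable)
t=2 Δ0: v=1 clk=0 p=0 x=1 u=0 q=0 r=1
  Δ1: clk:0→1
  Δ2: v:1→0
  (2Δ to stable)
t=3 Δ0: v=0 clk=1 p=0 x=1 u=0 q=0 r=1
  Δ1: clk:1→0
  (1Δ to stable)
t=4 Δ0: v=0 clk=0 p=0 x=1 u=0 q=0 r=1
  Δ1: clk:0→1
  (1Δ to stable)
t=5 Δ0: v=0 clk=1 p=0 x=1 u=0 q=0 r=1
  Δ1: clk:1→0
  (1Δ to stable)

2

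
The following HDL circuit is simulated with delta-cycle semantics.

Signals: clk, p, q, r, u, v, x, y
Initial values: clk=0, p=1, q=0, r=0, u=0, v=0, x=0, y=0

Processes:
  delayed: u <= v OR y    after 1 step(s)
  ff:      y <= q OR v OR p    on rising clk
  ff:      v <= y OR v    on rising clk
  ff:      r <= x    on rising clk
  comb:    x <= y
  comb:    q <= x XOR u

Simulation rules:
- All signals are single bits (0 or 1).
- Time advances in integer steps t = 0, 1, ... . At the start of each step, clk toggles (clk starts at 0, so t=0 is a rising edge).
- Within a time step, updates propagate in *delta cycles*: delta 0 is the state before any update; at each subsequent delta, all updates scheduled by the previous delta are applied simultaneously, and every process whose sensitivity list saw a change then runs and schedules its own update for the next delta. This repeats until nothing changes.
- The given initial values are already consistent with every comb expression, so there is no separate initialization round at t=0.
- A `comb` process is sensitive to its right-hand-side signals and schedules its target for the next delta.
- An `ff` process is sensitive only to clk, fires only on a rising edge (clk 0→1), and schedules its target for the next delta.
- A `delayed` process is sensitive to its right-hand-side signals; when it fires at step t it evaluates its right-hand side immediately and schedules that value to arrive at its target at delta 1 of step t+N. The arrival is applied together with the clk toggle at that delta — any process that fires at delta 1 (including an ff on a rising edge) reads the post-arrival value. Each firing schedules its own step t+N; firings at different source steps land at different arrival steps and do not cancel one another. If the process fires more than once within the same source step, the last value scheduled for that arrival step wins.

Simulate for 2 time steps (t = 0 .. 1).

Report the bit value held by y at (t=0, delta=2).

1

[bits: v,p,clk,x,y,q,u,r]
t=0: Δ0=01000000 Δ1=01100000 Δ2=01101000 Δ3=01111000 Δ4=01111100 | 4Δ
t=1: Δ0=01111100 Δ1=01011110 Δ2=01011010 | 2Δ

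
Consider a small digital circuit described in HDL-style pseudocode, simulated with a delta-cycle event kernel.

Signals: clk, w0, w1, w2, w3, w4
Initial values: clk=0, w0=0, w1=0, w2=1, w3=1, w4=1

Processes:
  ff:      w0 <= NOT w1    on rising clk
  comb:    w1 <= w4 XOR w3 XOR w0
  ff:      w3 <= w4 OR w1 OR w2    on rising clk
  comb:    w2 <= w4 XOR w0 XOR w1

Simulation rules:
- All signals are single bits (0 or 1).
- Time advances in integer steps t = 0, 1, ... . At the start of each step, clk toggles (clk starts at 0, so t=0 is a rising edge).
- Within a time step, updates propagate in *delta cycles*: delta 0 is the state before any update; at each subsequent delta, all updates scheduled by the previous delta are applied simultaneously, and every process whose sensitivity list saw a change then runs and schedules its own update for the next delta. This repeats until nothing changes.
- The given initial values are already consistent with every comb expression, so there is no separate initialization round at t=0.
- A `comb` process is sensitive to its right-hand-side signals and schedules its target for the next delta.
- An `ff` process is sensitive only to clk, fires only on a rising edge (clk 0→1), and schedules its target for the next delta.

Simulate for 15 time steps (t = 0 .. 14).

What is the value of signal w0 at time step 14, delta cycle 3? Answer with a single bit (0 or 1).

[bits: w3,w2,clk,w1,w0,w4]
t=0: Δ0=110001 Δ1=111001 Δ2=111011 Δ3=101111 Δ4=111111 | 4Δ
t=1: Δ0=111111 Δ1=110111 | 1Δ
t=2: Δ0=110111 Δ1=111111 Δ2=111101 Δ3=101001 Δ4=111001 | 4Δ
t=3: Δ0=111001 Δ1=110001 | 1Δ
t=4: Δ0=110001 Δ1=111001 Δ2=111011 Δ3=101111 Δ4=111111 | 4Δ
t=5: Δ0=111111 Δ1=110111 | 1Δ
t=6: Δ0=110111 Δ1=111111 Δ2=111101 Δ3=101001 Δ4=111001 | 4Δ
t=7: Δ0=111001 Δ1=110001 | 1Δ
t=8: Δ0=110001 Δ1=111001 Δ2=111011 Δ3=101111 Δ4=111111 | 4Δ
t=9: Δ0=111111 Δ1=110111 | 1Δ
t=10: Δ0=110111 Δ1=111111 Δ2=111101 Δ3=101001 Δ4=111001 | 4Δ
t=11: Δ0=111001 Δ1=110001 | 1Δ
t=12: Δ0=110001 Δ1=111001 Δ2=111011 Δ3=101111 Δ4=111111 | 4Δ
t=13: Δ0=111111 Δ1=110111 | 1Δ
t=14: Δ0=110111 Δ1=111111 Δ2=111101 Δ3=101001 Δ4=111001 | 4Δ

0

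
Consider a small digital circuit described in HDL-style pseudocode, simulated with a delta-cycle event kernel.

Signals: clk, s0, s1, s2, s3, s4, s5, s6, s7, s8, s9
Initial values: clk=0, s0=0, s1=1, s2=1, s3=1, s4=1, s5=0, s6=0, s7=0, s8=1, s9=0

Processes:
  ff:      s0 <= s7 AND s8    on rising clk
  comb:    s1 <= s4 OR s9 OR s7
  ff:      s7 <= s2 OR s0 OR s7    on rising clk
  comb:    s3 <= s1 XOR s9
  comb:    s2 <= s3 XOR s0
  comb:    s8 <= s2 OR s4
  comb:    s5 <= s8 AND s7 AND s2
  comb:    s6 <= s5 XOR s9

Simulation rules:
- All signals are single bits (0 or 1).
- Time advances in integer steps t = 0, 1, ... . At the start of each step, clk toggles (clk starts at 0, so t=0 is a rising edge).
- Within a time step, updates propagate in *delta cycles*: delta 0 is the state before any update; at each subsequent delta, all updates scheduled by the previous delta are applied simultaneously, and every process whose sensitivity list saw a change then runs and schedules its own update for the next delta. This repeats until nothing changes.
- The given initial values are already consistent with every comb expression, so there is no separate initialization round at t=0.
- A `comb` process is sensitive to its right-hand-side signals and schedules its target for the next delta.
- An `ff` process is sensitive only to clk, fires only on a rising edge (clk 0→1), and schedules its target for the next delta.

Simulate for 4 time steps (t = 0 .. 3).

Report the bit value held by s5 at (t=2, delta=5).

0

t0.Δ0 s0=0 s9=0 s1=1 clk=0 s3=1 s2=1 s5=0 s4=1 s6=0 s8=1 s7=0
t0.Δ1 s0=0 s9=0 s1=1 clk=1 s3=1 s2=1 s5=0 s4=1 s6=0 s8=1 s7=0
t0.Δ2 s0=0 s9=0 s1=1 clk=1 s3=1 s2=1 s5=0 s4=1 s6=0 s8=1 s7=1
t0.Δ3 s0=0 s9=0 s1=1 clk=1 s3=1 s2=1 s5=1 s4=1 s6=0 s8=1 s7=1
t0.Δ4 s0=0 s9=0 s1=1 clk=1 s3=1 s2=1 s5=1 s4=1 s6=1 s8=1 s7=1
t1.Δ0 s0=0 s9=0 s1=1 clk=1 s3=1 s2=1 s5=1 s4=1 s6=1 s8=1 s7=1
t1.Δ1 s0=0 s9=0 s1=1 clk=0 s3=1 s2=1 s5=1 s4=1 s6=1 s8=1 s7=1
t2.Δ0 s0=0 s9=0 s1=1 clk=0 s3=1 s2=1 s5=1 s4=1 s6=1 s8=1 s7=1
t2.Δ1 s0=0 s9=0 s1=1 clk=1 s3=1 s2=1 s5=1 s4=1 s6=1 s8=1 s7=1
t2.Δ2 s0=1 s9=0 s1=1 clk=1 s3=1 s2=1 s5=1 s4=1 s6=1 s8=1 s7=1
t2.Δ3 s0=1 s9=0 s1=1 clk=1 s3=1 s2=0 s5=1 s4=1 s6=1 s8=1 s7=1
t2.Δ4 s0=1 s9=0 s1=1 clk=1 s3=1 s2=0 s5=0 s4=1 s6=1 s8=1 s7=1
t2.Δ5 s0=1 s9=0 s1=1 clk=1 s3=1 s2=0 s5=0 s4=1 s6=0 s8=1 s7=1
t3.Δ0 s0=1 s9=0 s1=1 clk=1 s3=1 s2=0 s5=0 s4=1 s6=0 s8=1 s7=1
t3.Δ1 s0=1 s9=0 s1=1 clk=0 s3=1 s2=0 s5=0 s4=1 s6=0 s8=1 s7=1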